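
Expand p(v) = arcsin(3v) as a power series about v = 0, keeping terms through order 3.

9*v^3/2 + 3*v

Apply the Taylor formula c_k = f^(k)(a)/k!.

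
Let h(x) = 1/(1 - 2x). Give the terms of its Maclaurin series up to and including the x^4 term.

16*x^4 + 8*x^3 + 4*x^2 + 2*x + 1

Use the known series and substitute for the argument.
h(0) = 1
h′(0) = 2
h′′(0) = 8
h′′′(0) = 48
h^(4)(0) = 384
Then c_k = h^(k)(0)/k! gives each Taylor coefficient.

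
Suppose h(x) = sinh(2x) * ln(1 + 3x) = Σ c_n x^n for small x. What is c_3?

Expand each factor separately, then convolve coefficients.
h(0) = 0
h′(0) = 0
h′′(0) = 12
h′′′(0) = -54
So c_3 = h′′′(0)/3! = -9.

-9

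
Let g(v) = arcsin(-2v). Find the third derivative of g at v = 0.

From the series, [v^3] g = -4/3; multiply by 3! = 6 to get -8.

-8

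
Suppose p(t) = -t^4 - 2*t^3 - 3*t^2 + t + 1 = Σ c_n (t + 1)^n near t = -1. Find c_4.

p(-1) = -2
p′(-1) = 5
p′′(-1) = -6
p′′′(-1) = 12
p^(4)(-1) = -24
So c_4 = p^(4)(-1)/4! = -1.

-1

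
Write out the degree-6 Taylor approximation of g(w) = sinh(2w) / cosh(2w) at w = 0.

64*w^5/15 - 8*w^3/3 + 2*w

Divide the numerator series by the denominator series (power-series long division).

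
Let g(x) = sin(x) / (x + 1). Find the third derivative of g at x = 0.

5

Use 1/(1 - r) = Σ r^k on the denominator, then take the Cauchy product.
The coefficient of x^3 in the expansion is 5/6, so g′′′(0) = 3! * (5/6) = 5.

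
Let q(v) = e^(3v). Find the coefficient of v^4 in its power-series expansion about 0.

c_4 = q^(4)(0)/4! = 27/8.

27/8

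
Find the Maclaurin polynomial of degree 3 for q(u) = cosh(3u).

9*u^2/2 + 1

q(0) = 1
q′(0) = 0
q′′(0) = 9
q′′′(0) = 0
Then c_k = q^(k)(0)/k! gives each Taylor coefficient.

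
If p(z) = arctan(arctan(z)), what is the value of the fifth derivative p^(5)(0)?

88

Substitute the inner expansion into the outer series and collect powers.
The coefficient of z^5 in the expansion is 11/15, so p^(5)(0) = 5! * (11/15) = 88.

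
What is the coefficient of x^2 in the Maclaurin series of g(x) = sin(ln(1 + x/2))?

Plug the Maclaurin series of the inner function into that of the outer and collect terms.
g(0) = 0
g′(0) = 1/2
g′′(0) = -1/4

-1/8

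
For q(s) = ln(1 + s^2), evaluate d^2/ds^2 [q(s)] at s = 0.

From the series, [s^2] q = 1; multiply by 2! = 2 to get 2.

2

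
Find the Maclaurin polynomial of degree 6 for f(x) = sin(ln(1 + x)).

Compose series: expand the inner function first, then feed it into the outer expansion.
f(0) = 0
f′(0) = 1
f′′(0) = -1
f′′′(0) = 1
f^(4)(0) = 0
f^(5)(0) = -10
f^(6)(0) = 90

x^6/8 - x^5/12 + x^3/6 - x^2/2 + x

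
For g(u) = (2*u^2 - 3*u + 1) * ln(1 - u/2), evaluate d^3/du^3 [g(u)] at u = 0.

-4

Shift and add copies of the series according to the polynomial's terms.
From the series, [u^3] g = -2/3; multiply by 3! = 6 to get -4.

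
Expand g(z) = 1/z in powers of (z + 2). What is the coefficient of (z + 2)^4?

-1/32

g(-2) = -1/2
g′(-2) = -1/4
g′′(-2) = -1/4
g′′′(-2) = -3/8
g^(4)(-2) = -3/4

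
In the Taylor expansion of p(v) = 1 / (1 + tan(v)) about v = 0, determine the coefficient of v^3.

-4/3

Use the geometric series for the reciprocal, then substitute.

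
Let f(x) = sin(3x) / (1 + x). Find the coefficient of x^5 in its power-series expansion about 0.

Take the Cauchy product of the two expansions.
So c_5 = f^(5)(0)/5! = 21/40.

21/40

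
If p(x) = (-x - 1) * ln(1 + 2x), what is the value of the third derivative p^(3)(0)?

-4

Multiply each power in the prefactor through the base expansion.
The coefficient of x^3 in the expansion is -2/3, so p′′′(0) = 3! * (-2/3) = -4.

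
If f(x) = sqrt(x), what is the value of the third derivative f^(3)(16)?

3/8192

Compute the successive derivatives at the expansion point and divide by k!.
The coefficient of (x - 16)^3 in the expansion is 1/16384, so f′′′(16) = 3! * (1/16384) = 3/8192.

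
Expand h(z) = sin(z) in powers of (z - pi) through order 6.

-(z - pi)^5/120 + (z - pi)^3/6 - (z - pi)

[(z - pi)^0] = 0;  [(z - pi)^1] = -1;  [(z - pi)^2] = 0;  [(z - pi)^3] = 1/6;  [(z - pi)^4] = 0;  [(z - pi)^5] = -1/120;  [(z - pi)^6] = 0.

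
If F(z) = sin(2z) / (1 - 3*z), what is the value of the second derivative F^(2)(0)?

Expand 1/(denominator) as a geometric series and multiply by the numerator's series.
From the series, [z^2] F = 6; multiply by 2! = 2 to get 12.

12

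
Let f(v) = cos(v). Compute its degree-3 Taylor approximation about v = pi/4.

sqrt(2)*(v - pi/4)^3/12 - sqrt(2)*(v - pi/4)^2/4 - sqrt(2)*(v - pi/4)/2 + sqrt(2)/2

f(pi/4) = sqrt(2)/2
f′(pi/4) = -sqrt(2)/2
f′′(pi/4) = -sqrt(2)/2
f′′′(pi/4) = sqrt(2)/2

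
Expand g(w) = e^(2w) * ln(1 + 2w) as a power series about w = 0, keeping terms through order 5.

Write out both Maclaurin series and multiply, keeping only the needed powers.

12*w^5/5 + 8*w^3/3 + 2*w^2 + 2*w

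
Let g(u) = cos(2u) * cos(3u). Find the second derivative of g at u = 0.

-13

Expand each factor separately, then convolve coefficients.
From the series, [u^2] g = -13/2; multiply by 2! = 2 to get -13.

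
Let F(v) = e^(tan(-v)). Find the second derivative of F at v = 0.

1

Let u equal the inner series; expand the outer function in u and truncate.
From the series, [v^2] F = 1/2; multiply by 2! = 2 to get 1.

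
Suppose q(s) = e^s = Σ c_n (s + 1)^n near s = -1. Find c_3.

q(-1) = e^(-1)
q′(-1) = e^(-1)
q′′(-1) = e^(-1)
q′′′(-1) = e^(-1)
So c_3 = q′′′(-1)/3! = e^(-1)/6.

e^(-1)/6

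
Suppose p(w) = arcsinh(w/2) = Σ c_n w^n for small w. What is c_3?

Compute the successive derivatives at the expansion point and divide by k!.

-1/48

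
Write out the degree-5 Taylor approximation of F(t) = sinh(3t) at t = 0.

Differentiate repeatedly and evaluate at the center.
F(0) = 0
F′(0) = 3
F′′(0) = 0
F′′′(0) = 27
F^(4)(0) = 0
F^(5)(0) = 243
Then c_k = F^(k)(0)/k! gives each Taylor coefficient.

81*t^5/40 + 9*t^3/2 + 3*t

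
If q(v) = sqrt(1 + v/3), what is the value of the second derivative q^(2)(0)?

The coefficient of v^2 in the expansion is -1/72, so q′′(0) = 2! * (-1/72) = -1/36.

-1/36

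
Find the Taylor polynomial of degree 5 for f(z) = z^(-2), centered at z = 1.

-6*(z - 1)^5 + 5*(z - 1)^4 - 4*(z - 1)^3 + 3*(z - 1)^2 - 2*(z - 1) + 1

[(z - 1)^0] = 1;  [(z - 1)^1] = -2;  [(z - 1)^2] = 3;  [(z - 1)^3] = -4;  [(z - 1)^4] = 5;  [(z - 1)^5] = -6.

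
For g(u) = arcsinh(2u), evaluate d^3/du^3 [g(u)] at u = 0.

-8

Differentiate repeatedly and evaluate at the center.
The coefficient of u^3 in the expansion is -4/3, so g′′′(0) = 3! * (-4/3) = -8.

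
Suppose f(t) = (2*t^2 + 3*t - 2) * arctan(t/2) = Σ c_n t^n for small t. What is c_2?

3/2

Multiply each power in the prefactor through the base expansion.
f(0) = 0
f′(0) = -1
f′′(0) = 3
Then c_k = f^(k)(0)/k! gives each Taylor coefficient.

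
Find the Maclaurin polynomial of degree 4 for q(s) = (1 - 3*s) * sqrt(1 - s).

19*s^4/128 + 5*s^3/16 + 11*s^2/8 - 7*s/2 + 1

Multiply each power in the prefactor through the base expansion.
q(0) = 1
q′(0) = -7/2
q′′(0) = 11/4
q′′′(0) = 15/8
q^(4)(0) = 57/16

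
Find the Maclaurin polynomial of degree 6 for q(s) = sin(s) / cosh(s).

3*s^5/10 - 2*s^3/3 + s

Divide the numerator series by the denominator series (power-series long division).
q(0) = 0
q′(0) = 1
q′′(0) = 0
q′′′(0) = -4
q^(4)(0) = 0
q^(5)(0) = 36
q^(6)(0) = 0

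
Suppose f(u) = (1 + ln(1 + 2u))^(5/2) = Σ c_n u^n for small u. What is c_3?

Substitute the inner expansion into the outer series and collect powers.
[u^0] = 1;  [u^1] = 5;  [u^2] = 5/2;  [u^3] = -35/6.

-35/6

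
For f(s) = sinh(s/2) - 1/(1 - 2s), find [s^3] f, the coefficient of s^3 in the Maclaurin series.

-383/48

Add the two expansions coefficient-wise.
[s^0] = -1;  [s^1] = -3/2;  [s^2] = -4;  [s^3] = -383/48.
So c_3 = f′′′(0)/3! = -383/48.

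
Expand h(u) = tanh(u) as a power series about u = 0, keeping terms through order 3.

-u^3/3 + u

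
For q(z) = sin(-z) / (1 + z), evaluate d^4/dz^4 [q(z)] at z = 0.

20

Take the Cauchy product of the two expansions.
From the series, [z^4] q = 5/6; multiply by 4! = 24 to get 20.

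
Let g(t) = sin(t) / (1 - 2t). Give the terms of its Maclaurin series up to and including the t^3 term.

23*t^3/6 + 2*t^2 + t

Expand each factor separately, then convolve coefficients.
g(0) = 0
g′(0) = 1
g′′(0) = 4
g′′′(0) = 23
Dividing each by k! gives the coefficients c_0, ..., c_3.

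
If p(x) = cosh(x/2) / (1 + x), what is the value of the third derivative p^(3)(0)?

Write out both Maclaurin series and multiply, keeping only the needed powers.
The coefficient of x^3 in the expansion is -9/8, so p′′′(0) = 3! * (-9/8) = -27/4.

-27/4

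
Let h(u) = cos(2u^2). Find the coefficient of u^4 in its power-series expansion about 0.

-2

Apply the Taylor formula c_k = f^(k)(a)/k!.
h(0) = 1
h′(0) = 0
h′′(0) = 0
h′′′(0) = 0
h^(4)(0) = -48
So c_4 = h^(4)(0)/4! = -2.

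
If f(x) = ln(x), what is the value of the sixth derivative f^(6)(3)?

Compute the successive derivatives at the expansion point and divide by k!.
From the series, [(x - 3)^6] f = -1/4374; multiply by 6! = 720 to get -40/243.

-40/243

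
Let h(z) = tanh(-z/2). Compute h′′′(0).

1/4

Differentiate repeatedly and evaluate at the center.
From the series, [z^3] h = 1/24; multiply by 3! = 6 to get 1/4.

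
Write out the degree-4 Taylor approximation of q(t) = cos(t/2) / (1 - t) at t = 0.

337*t^4/384 + 7*t^3/8 + 7*t^2/8 + t + 1

Write out both Maclaurin series and multiply, keeping only the needed powers.
q(0) = 1
q′(0) = 1
q′′(0) = 7/4
q′′′(0) = 21/4
q^(4)(0) = 337/16
Dividing each by k! gives the coefficients c_0, ..., c_4.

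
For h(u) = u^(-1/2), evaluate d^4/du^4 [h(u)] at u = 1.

105/16

Differentiate repeatedly and evaluate at the center.
The coefficient of (u - 1)^4 in the expansion is 35/128, so h^(4)(1) = 4! * (35/128) = 105/16.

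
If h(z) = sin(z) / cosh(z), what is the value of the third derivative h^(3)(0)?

Invert the denominator's series and multiply.
The coefficient of z^3 in the expansion is -2/3, so h′′′(0) = 3! * (-2/3) = -4.

-4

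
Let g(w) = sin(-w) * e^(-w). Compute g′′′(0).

-2

Write out both Maclaurin series and multiply, keeping only the needed powers.
The coefficient of w^3 in the expansion is -1/3, so g′′′(0) = 3! * (-1/3) = -2.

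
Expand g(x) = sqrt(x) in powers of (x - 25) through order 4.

-(x - 25)^4/2000000 + (x - 25)^3/50000 - (x - 25)^2/1000 + (x - 25)/10 + 5

[(x - 25)^0] = 5;  [(x - 25)^1] = 1/10;  [(x - 25)^2] = -1/1000;  [(x - 25)^3] = 1/50000;  [(x - 25)^4] = -1/2000000.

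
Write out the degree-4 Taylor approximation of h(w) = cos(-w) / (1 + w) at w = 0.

13*w^4/24 - w^3/2 + w^2/2 - w + 1

Write out both Maclaurin series and multiply, keeping only the needed powers.
h(0) = 1
h′(0) = -1
h′′(0) = 1
h′′′(0) = -3
h^(4)(0) = 13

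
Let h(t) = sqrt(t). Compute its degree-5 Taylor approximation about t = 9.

7*(t - 9)^5/5038848 - 5*(t - 9)^4/279936 + (t - 9)^3/3888 - (t - 9)^2/216 + (t - 9)/6 + 3

h(9) = 3
h′(9) = 1/6
h′′(9) = -1/108
h′′′(9) = 1/648
h^(4)(9) = -5/11664
h^(5)(9) = 35/209952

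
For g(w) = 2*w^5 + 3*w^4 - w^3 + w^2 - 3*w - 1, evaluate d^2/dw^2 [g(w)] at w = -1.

4

From the series, [(w + 1)^2] g = 2; multiply by 2! = 2 to get 4.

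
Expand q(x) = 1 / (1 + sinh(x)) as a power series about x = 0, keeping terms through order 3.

-7*x^3/6 + x^2 - x + 1

Write 1/(1+u) = 1 - u + u^2 - u^3 + ... and substitute the series for u.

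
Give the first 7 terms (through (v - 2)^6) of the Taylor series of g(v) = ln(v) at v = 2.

Compute the successive derivatives at the expansion point and divide by k!.
g(2) = ln(2)
g′(2) = 1/2
g′′(2) = -1/4
g′′′(2) = 1/4
g^(4)(2) = -3/8
g^(5)(2) = 3/4
g^(6)(2) = -15/8
Dividing each by k! gives the coefficients c_0, ..., c_6.

-(v - 2)^6/384 + (v - 2)^5/160 - (v - 2)^4/64 + (v - 2)^3/24 - (v - 2)^2/8 + (v - 2)/2 + ln(2)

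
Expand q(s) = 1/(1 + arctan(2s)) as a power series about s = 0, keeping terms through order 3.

-16*s^3/3 + 4*s^2 - 2*s + 1

Let u equal the inner series; expand the outer function in u and truncate.
q(0) = 1
q′(0) = -2
q′′(0) = 8
q′′′(0) = -32
The Taylor polynomial is Σ q^(k)(0)/k! · s^k.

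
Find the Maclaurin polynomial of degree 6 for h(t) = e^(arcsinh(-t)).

t^6/16 - t^4/8 + t^2/2 - t + 1

Let u equal the inner series; expand the outer function in u and truncate.
[t^0] = 1;  [t^1] = -1;  [t^2] = 1/2;  [t^3] = 0;  [t^4] = -1/8;  [t^5] = 0;  [t^6] = 1/16.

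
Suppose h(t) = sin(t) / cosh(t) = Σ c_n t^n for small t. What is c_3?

-2/3

Divide the numerator series by the denominator series (power-series long division).
[t^0] = 0;  [t^1] = 1;  [t^2] = 0;  [t^3] = -2/3.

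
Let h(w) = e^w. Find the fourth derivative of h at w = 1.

e

The coefficient of (w - 1)^4 in the expansion is e/24, so h^(4)(1) = 4! * (e/24) = e.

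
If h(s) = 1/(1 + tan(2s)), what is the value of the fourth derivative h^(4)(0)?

Let u equal the inner series; expand the outer function in u and truncate.
From the series, [s^4] h = 80/3; multiply by 4! = 24 to get 640.

640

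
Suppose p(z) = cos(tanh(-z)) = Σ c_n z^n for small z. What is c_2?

-1/2

Plug the Maclaurin series of the inner function into that of the outer and collect terms.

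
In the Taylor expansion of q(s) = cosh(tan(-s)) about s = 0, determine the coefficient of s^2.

1/2

Compose series: expand the inner function first, then feed it into the outer expansion.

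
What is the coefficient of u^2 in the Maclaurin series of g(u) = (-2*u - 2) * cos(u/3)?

Multiply each power in the prefactor through the base expansion.
g(0) = -2
g′(0) = -2
g′′(0) = 2/9
Dividing each by k! gives the coefficients c_0, ..., c_2.

1/9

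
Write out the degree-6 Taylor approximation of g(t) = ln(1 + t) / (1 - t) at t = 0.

Expand 1/(denominator) as a geometric series and multiply by the numerator's series.

37*t^6/60 + 47*t^5/60 + 7*t^4/12 + 5*t^3/6 + t^2/2 + t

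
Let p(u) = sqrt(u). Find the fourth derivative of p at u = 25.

-3/250000

From the series, [(u - 25)^4] p = -1/2000000; multiply by 4! = 24 to get -3/250000.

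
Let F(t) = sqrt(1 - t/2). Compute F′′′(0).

From the series, [t^3] F = -1/128; multiply by 3! = 6 to get -3/64.

-3/64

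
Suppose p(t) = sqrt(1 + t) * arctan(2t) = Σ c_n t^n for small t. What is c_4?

-29/24

Multiply the two series term by term and collect like powers.
p(0) = 0
p′(0) = 2
p′′(0) = 2
p′′′(0) = -35/2
p^(4)(0) = -29
Then c_k = p^(k)(0)/k! gives each Taylor coefficient.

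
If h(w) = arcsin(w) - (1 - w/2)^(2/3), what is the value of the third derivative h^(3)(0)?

Expand each term separately and add.
From the series, [w^3] h = 14/81; multiply by 3! = 6 to get 28/27.

28/27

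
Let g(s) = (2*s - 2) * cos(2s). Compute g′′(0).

8

Shift and add copies of the series according to the polynomial's terms.
From the series, [s^2] g = 4; multiply by 2! = 2 to get 8.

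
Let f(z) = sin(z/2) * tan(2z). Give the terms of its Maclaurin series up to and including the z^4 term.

Write out both Maclaurin series and multiply, keeping only the needed powers.
f(0) = 0
f′(0) = 0
f′′(0) = 2
f′′′(0) = 0
f^(4)(0) = 31

31*z^4/24 + z^2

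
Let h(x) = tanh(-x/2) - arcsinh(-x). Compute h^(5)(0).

Add the two expansions coefficient-wise.
The coefficient of x^5 in the expansion is 17/240, so h^(5)(0) = 5! * (17/240) = 17/2.

17/2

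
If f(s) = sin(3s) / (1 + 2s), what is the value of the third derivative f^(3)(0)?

45

Take the Cauchy product of the two expansions.
From the series, [s^3] f = 15/2; multiply by 3! = 6 to get 45.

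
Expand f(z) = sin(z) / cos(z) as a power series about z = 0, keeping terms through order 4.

z^3/3 + z

Divide the numerator series by the denominator series (power-series long division).
[z^0] = 0;  [z^1] = 1;  [z^2] = 0;  [z^3] = 1/3;  [z^4] = 0.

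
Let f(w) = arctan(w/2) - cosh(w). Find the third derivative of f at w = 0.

Combine the two series term by term.
The coefficient of w^3 in the expansion is -1/24, so f′′′(0) = 3! * (-1/24) = -1/4.

-1/4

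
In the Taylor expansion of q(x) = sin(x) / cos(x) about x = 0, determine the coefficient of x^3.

Divide the numerator series by the denominator series (power-series long division).
[x^0] = 0;  [x^1] = 1;  [x^2] = 0;  [x^3] = 1/3.
So c_3 = q′′′(0)/3! = 1/3.

1/3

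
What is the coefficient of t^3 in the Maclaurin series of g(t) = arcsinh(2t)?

c_3 = g′′′(0)/3! = -4/3.

-4/3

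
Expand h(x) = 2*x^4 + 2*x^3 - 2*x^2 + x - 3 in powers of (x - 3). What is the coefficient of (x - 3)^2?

124

h(3) = 198
h′(3) = 259
h′′(3) = 248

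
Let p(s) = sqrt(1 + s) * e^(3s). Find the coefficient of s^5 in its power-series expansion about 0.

Write out both Maclaurin series and multiply, keeping only the needed powers.
p(0) = 1
p′(0) = 7/2
p′′(0) = 47/4
p′′′(0) = 309/8
p^(4)(0) = 2001/16
p^(5)(0) = 12831/32
So c_5 = p^(5)(0)/5! = 4277/1280.

4277/1280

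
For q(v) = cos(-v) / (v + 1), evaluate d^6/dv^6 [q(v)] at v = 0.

389

Use 1/(1 - r) = Σ r^k on the denominator, then take the Cauchy product.
The coefficient of v^6 in the expansion is 389/720, so q^(6)(0) = 6! * (389/720) = 389.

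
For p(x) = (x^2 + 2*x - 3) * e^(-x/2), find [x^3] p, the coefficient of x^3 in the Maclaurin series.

-3/16

Shift and add copies of the series according to the polynomial's terms.
p(0) = -3
p′(0) = 7/2
p′′(0) = -3/4
p′′′(0) = -9/8
Dividing each by k! gives the coefficients c_0, ..., c_3.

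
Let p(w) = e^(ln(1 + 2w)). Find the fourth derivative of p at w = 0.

0

Plug the Maclaurin series of the inner function into that of the outer and collect terms.
The coefficient of w^4 in the expansion is 0, so p^(4)(0) = 4! * (0) = 0.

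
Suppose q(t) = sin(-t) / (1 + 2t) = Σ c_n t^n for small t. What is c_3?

Take the Cauchy product of the two expansions.
q(0) = 0
q′(0) = -1
q′′(0) = 4
q′′′(0) = -23

-23/6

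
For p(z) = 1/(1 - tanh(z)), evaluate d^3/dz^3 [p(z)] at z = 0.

Compose series: expand the inner function first, then feed it into the outer expansion.
The coefficient of z^3 in the expansion is 2/3, so p′′′(0) = 3! * (2/3) = 4.

4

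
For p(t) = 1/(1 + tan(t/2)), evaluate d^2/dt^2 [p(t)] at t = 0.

Let u equal the inner series; expand the outer function in u and truncate.
The coefficient of t^2 in the expansion is 1/4, so p′′(0) = 2! * (1/4) = 1/2.

1/2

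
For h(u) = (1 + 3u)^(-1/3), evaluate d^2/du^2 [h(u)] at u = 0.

4

From the series, [u^2] h = 2; multiply by 2! = 2 to get 4.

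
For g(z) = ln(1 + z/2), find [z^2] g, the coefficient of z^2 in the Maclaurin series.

-1/8

Apply the Taylor formula c_k = f^(k)(a)/k!.
g(0) = 0
g′(0) = 1/2
g′′(0) = -1/4
So c_2 = g′′(0)/2! = -1/8.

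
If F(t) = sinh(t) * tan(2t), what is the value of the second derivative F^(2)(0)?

4

Write out both Maclaurin series and multiply, keeping only the needed powers.
From the series, [t^2] F = 2; multiply by 2! = 2 to get 4.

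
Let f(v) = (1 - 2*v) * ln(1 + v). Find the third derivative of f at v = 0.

8

Shift and add copies of the series according to the polynomial's terms.
The coefficient of v^3 in the expansion is 4/3, so f′′′(0) = 3! * (4/3) = 8.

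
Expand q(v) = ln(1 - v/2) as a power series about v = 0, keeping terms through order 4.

-v^4/64 - v^3/24 - v^2/8 - v/2

q(0) = 0
q′(0) = -1/2
q′′(0) = -1/4
q′′′(0) = -1/4
q^(4)(0) = -3/8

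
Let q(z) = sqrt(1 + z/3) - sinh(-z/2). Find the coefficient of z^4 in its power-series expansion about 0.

Add the two expansions coefficient-wise.
q(0) = 1
q′(0) = 2/3
q′′(0) = -1/36
q′′′(0) = 5/36
q^(4)(0) = -5/432

-5/10368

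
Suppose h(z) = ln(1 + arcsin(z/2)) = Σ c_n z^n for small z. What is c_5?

Plug the Maclaurin series of the inner function into that of the outer and collect terms.
So c_5 = h^(5)(0)/5! = 53/3840.

53/3840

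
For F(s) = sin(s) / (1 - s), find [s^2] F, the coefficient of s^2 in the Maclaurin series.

Expand each factor separately, then convolve coefficients.
F(0) = 0
F′(0) = 1
F′′(0) = 2

1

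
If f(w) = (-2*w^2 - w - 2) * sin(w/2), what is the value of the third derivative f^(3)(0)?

-23/4

Distribute the polynomial across the series and collect like powers.
The coefficient of w^3 in the expansion is -23/24, so f′′′(0) = 3! * (-23/24) = -23/4.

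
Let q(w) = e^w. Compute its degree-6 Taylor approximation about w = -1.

(w + 1)^6*e^(-1)/720 + (w + 1)^5*e^(-1)/120 + (w + 1)^4*e^(-1)/24 + (w + 1)^3*e^(-1)/6 + (w + 1)^2*e^(-1)/2 + (w + 1)*e^(-1) + e^(-1)

Differentiate repeatedly and evaluate at the center.
[(w + 1)^0] = e^(-1);  [(w + 1)^1] = e^(-1);  [(w + 1)^2] = e^(-1)/2;  [(w + 1)^3] = e^(-1)/6;  [(w + 1)^4] = e^(-1)/24;  [(w + 1)^5] = e^(-1)/120;  [(w + 1)^6] = e^(-1)/720.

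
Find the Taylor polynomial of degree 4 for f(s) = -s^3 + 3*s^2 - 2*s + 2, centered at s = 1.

-(s - 1)^3 + (s - 1) + 2

f(1) = 2
f′(1) = 1
f′′(1) = 0
f′′′(1) = -6
f^(4)(1) = 0
Dividing each by k! gives the coefficients c_0, ..., c_4.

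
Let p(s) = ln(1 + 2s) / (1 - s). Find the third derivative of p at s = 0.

16

Expand 1/(denominator) as a geometric series and multiply by the numerator's series.
The coefficient of s^3 in the expansion is 8/3, so p′′′(0) = 3! * (8/3) = 16.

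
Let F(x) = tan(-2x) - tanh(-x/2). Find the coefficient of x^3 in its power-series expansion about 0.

-65/24

Add the two expansions coefficient-wise.
F(0) = 0
F′(0) = -3/2
F′′(0) = 0
F′′′(0) = -65/4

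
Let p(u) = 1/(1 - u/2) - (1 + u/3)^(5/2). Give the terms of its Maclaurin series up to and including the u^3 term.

Add the two expansions coefficient-wise.
p(0) = 0
p′(0) = -1/3
p′′(0) = 1/12
p′′′(0) = 49/72
The Taylor polynomial is Σ p^(k)(0)/k! · u^k.

49*u^3/432 + u^2/24 - u/3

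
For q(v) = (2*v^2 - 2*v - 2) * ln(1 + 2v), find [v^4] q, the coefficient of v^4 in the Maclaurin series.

-4/3

Shift and add copies of the series according to the polynomial's terms.
q(0) = 0
q′(0) = -4
q′′(0) = 0
q′′′(0) = 16
q^(4)(0) = -32
Then c_k = q^(k)(0)/k! gives each Taylor coefficient.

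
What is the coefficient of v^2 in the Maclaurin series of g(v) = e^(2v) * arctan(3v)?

6

Take the Cauchy product of the two expansions.
g(0) = 0
g′(0) = 3
g′′(0) = 12
The Taylor polynomial is Σ g^(k)(0)/k! · v^k.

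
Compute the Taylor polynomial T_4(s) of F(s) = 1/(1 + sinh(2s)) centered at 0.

Substitute the inner expansion into the outer series and collect powers.
F(0) = 1
F′(0) = -2
F′′(0) = 8
F′′′(0) = -56
F^(4)(0) = 512
The Taylor polynomial is Σ F^(k)(0)/k! · s^k.

64*s^4/3 - 28*s^3/3 + 4*s^2 - 2*s + 1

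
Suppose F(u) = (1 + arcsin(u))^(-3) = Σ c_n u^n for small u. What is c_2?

6

Substitute the inner expansion into the outer series and collect powers.
F(0) = 1
F′(0) = -3
F′′(0) = 12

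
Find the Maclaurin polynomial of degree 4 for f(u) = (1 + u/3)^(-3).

5*u^4/27 - 10*u^3/27 + 2*u^2/3 - u + 1

Compute the successive derivatives at the expansion point and divide by k!.
[u^0] = 1;  [u^1] = -1;  [u^2] = 2/3;  [u^3] = -10/27;  [u^4] = 5/27.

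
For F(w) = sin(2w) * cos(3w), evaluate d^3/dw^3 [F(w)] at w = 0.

-62

Write out both Maclaurin series and multiply, keeping only the needed powers.
From the series, [w^3] F = -31/3; multiply by 3! = 6 to get -62.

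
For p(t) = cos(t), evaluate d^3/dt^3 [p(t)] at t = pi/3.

sqrt(3)/2

From the series, [(t - pi/3)^3] p = sqrt(3)/12; multiply by 3! = 6 to get sqrt(3)/2.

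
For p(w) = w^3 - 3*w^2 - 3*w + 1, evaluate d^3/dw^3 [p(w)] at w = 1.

6

Differentiate repeatedly and evaluate at the center.
The coefficient of (w - 1)^3 in the expansion is 1, so p′′′(1) = 3! * (1) = 6.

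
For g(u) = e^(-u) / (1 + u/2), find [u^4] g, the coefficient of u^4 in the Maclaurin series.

7/16

Expand each factor separately, then convolve coefficients.
[u^0] = 1;  [u^1] = -3/2;  [u^2] = 5/4;  [u^3] = -19/24;  [u^4] = 7/16.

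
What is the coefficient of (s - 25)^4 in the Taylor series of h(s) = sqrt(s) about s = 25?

h(25) = 5
h′(25) = 1/10
h′′(25) = -1/500
h′′′(25) = 3/25000
h^(4)(25) = -3/250000
Dividing each by k! gives the coefficients c_0, ..., c_4.

-1/2000000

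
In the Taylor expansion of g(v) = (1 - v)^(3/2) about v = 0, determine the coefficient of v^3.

g(0) = 1
g′(0) = -3/2
g′′(0) = 3/4
g′′′(0) = 3/8

1/16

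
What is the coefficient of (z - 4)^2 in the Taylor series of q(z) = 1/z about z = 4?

q(4) = 1/4
q′(4) = -1/16
q′′(4) = 1/32
So c_2 = q′′(4)/2! = 1/64.

1/64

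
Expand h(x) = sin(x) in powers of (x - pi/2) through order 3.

1 - (x - pi/2)^2/2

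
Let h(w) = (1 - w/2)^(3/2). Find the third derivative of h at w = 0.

3/64

The coefficient of w^3 in the expansion is 1/128, so h′′′(0) = 3! * (1/128) = 3/64.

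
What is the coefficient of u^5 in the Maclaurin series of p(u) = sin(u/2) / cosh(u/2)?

Divide the numerator series by the denominator series (power-series long division).
p(0) = 0
p′(0) = 1/2
p′′(0) = 0
p′′′(0) = -1/2
p^(4)(0) = 0
p^(5)(0) = 9/8
So c_5 = p^(5)(0)/5! = 3/320.

3/320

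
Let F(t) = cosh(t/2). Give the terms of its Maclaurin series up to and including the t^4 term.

Use the known series and substitute for the argument.
[t^0] = 1;  [t^1] = 0;  [t^2] = 1/8;  [t^3] = 0;  [t^4] = 1/384.

t^4/384 + t^2/8 + 1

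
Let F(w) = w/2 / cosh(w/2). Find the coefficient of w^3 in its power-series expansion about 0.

-1/16

Write the quotient as an unknown series and match coefficients against numerator = denominator · series.
[w^0] = 0;  [w^1] = 1/2;  [w^2] = 0;  [w^3] = -1/16.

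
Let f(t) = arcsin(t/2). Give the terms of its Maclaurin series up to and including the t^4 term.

t^3/48 + t/2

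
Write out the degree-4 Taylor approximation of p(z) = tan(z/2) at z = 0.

z^3/24 + z/2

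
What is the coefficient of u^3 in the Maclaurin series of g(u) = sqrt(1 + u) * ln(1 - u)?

-11/24

Expand each factor separately, then convolve coefficients.
[u^0] = 0;  [u^1] = -1;  [u^2] = -1;  [u^3] = -11/24.
So c_3 = g′′′(0)/3! = -11/24.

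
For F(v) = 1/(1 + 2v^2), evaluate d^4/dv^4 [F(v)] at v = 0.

The coefficient of v^4 in the expansion is 4, so F^(4)(0) = 4! * (4) = 96.

96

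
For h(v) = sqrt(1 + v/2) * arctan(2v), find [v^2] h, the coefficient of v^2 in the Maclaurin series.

1/2

Multiply the two series term by term and collect like powers.
h(0) = 0
h′(0) = 2
h′′(0) = 1
So c_2 = h′′(0)/2! = 1/2.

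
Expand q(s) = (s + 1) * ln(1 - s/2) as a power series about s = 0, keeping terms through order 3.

Distribute the polynomial across the series and collect like powers.

-s^3/6 - 5*s^2/8 - s/2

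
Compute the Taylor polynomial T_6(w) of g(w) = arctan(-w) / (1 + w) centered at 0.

13*w^6/15 - 13*w^5/15 + 2*w^4/3 - 2*w^3/3 + w^2 - w

Multiply the two series term by term and collect like powers.
g(0) = 0
g′(0) = -1
g′′(0) = 2
g′′′(0) = -4
g^(4)(0) = 16
g^(5)(0) = -104
g^(6)(0) = 624
The Taylor polynomial is Σ g^(k)(0)/k! · w^k.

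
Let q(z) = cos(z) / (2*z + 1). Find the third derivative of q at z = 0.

-42

Expand 1/(denominator) as a geometric series and multiply by the numerator's series.
The coefficient of z^3 in the expansion is -7, so q′′′(0) = 3! * (-7) = -42.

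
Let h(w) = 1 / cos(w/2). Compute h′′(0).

Divide the numerator series by the denominator series (power-series long division).
The coefficient of w^2 in the expansion is 1/8, so h′′(0) = 2! * (1/8) = 1/4.

1/4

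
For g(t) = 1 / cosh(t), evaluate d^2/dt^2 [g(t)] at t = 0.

Invert the denominator's series and multiply.
The coefficient of t^2 in the expansion is -1/2, so g′′(0) = 2! * (-1/2) = -1.

-1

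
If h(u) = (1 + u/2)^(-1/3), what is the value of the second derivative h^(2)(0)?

1/9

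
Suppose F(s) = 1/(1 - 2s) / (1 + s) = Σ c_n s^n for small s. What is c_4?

11

Write out both Maclaurin series and multiply, keeping only the needed powers.
F(0) = 1
F′(0) = 1
F′′(0) = 6
F′′′(0) = 30
F^(4)(0) = 264
So c_4 = F^(4)(0)/4! = 11.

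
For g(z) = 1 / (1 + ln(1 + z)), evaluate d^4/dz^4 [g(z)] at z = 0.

88

Use the geometric series for the reciprocal, then substitute.
The coefficient of z^4 in the expansion is 11/3, so g^(4)(0) = 4! * (11/3) = 88.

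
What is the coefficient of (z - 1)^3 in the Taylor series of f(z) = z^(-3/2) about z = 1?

-35/16

Compute the successive derivatives at the expansion point and divide by k!.
f(1) = 1
f′(1) = -3/2
f′′(1) = 15/4
f′′′(1) = -105/8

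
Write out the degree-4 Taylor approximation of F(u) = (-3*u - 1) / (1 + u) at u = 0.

Multiply each power in the prefactor through the base expansion.
[u^0] = -1;  [u^1] = -2;  [u^2] = 2;  [u^3] = -2;  [u^4] = 2.

2*u^4 - 2*u^3 + 2*u^2 - 2*u - 1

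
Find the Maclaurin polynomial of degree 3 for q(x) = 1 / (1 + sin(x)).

-5*x^3/6 + x^2 - x + 1

Use the geometric series for the reciprocal, then substitute.
q(0) = 1
q′(0) = -1
q′′(0) = 2
q′′′(0) = -5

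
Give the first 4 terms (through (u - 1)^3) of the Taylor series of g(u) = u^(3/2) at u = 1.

-(u - 1)^3/16 + 3*(u - 1)^2/8 + 3*(u - 1)/2 + 1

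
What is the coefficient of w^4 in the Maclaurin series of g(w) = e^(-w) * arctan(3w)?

17/2

Expand each factor separately, then convolve coefficients.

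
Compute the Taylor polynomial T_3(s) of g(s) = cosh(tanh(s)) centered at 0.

s^2/2 + 1

Compose series: expand the inner function first, then feed it into the outer expansion.
g(0) = 1
g′(0) = 0
g′′(0) = 1
g′′′(0) = 0
Dividing each by k! gives the coefficients c_0, ..., c_3.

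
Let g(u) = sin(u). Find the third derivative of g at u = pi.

The coefficient of (u - pi)^3 in the expansion is 1/6, so g′′′(pi) = 3! * (1/6) = 1.

1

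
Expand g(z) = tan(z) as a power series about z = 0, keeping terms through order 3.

z^3/3 + z

g(0) = 0
g′(0) = 1
g′′(0) = 0
g′′′(0) = 2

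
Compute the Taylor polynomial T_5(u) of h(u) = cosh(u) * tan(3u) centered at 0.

Write out both Maclaurin series and multiply, keeping only the needed powers.

1481*u^5/40 + 21*u^3/2 + 3*u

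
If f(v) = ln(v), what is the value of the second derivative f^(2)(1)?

The coefficient of (v - 1)^2 in the expansion is -1/2, so f′′(1) = 2! * (-1/2) = -1.

-1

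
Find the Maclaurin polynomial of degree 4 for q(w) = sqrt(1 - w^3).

[w^0] = 1;  [w^1] = 0;  [w^2] = 0;  [w^3] = -1/2;  [w^4] = 0.

1 - w^3/2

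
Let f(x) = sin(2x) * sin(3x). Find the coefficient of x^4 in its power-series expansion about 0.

-13

Take the Cauchy product of the two expansions.
f(0) = 0
f′(0) = 0
f′′(0) = 12
f′′′(0) = 0
f^(4)(0) = -312
Then c_k = f^(k)(0)/k! gives each Taylor coefficient.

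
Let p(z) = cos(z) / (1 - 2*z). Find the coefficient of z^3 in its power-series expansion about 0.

7

Expand 1/(denominator) as a geometric series and multiply by the numerator's series.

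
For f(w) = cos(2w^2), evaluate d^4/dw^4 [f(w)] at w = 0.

-48

Differentiate repeatedly and evaluate at the center.
From the series, [w^4] f = -2; multiply by 4! = 24 to get -48.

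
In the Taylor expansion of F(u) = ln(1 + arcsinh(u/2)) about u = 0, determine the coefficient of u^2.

-1/8

Compose series: expand the inner function first, then feed it into the outer expansion.
So c_2 = F′′(0)/2! = -1/8.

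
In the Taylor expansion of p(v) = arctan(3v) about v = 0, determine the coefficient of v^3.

-9

p(0) = 0
p′(0) = 3
p′′(0) = 0
p′′′(0) = -54
So c_3 = p′′′(0)/3! = -9.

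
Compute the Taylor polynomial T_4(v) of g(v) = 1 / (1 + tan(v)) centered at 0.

Expand as Σ (-1)^k u^k with u equal to the inner function's series.
[v^0] = 1;  [v^1] = -1;  [v^2] = 1;  [v^3] = -4/3;  [v^4] = 5/3.

5*v^4/3 - 4*v^3/3 + v^2 - v + 1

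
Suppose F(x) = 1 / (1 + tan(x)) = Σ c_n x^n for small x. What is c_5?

Expand as Σ (-1)^k u^k with u equal to the inner function's series.
F(0) = 1
F′(0) = -1
F′′(0) = 2
F′′′(0) = -8
F^(4)(0) = 40
F^(5)(0) = -256
The Taylor polynomial is Σ F^(k)(0)/k! · x^k.

-32/15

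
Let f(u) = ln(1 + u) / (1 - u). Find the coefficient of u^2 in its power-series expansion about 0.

1/2

Expand 1/(denominator) as a geometric series and multiply by the numerator's series.
f(0) = 0
f′(0) = 1
f′′(0) = 1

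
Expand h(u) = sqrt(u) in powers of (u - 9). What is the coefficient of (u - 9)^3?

1/3888

h(9) = 3
h′(9) = 1/6
h′′(9) = -1/108
h′′′(9) = 1/648
So c_3 = h′′′(9)/3! = 1/3888.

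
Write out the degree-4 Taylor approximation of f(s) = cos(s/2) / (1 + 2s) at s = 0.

Write out both Maclaurin series and multiply, keeping only the needed powers.
f(0) = 1
f′(0) = -2
f′′(0) = 31/4
f′′′(0) = -93/2
f^(4)(0) = 5953/16
Then c_k = f^(k)(0)/k! gives each Taylor coefficient.

5953*s^4/384 - 31*s^3/4 + 31*s^2/8 - 2*s + 1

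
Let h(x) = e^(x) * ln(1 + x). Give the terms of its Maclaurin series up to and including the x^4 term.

Take the Cauchy product of the two expansions.
h(0) = 0
h′(0) = 1
h′′(0) = 1
h′′′(0) = 2
h^(4)(0) = 0
Then c_k = h^(k)(0)/k! gives each Taylor coefficient.

x^3/3 + x^2/2 + x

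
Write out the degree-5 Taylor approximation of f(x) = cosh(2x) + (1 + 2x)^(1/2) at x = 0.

7*x^5/8 + x^4/24 + x^3/2 + 3*x^2/2 + x + 2

Add the two expansions coefficient-wise.
[x^0] = 2;  [x^1] = 1;  [x^2] = 3/2;  [x^3] = 1/2;  [x^4] = 1/24;  [x^5] = 7/8.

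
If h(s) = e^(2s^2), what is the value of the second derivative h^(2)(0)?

From the series, [s^2] h = 2; multiply by 2! = 2 to get 4.

4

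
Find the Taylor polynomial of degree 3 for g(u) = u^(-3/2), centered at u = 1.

g(1) = 1
g′(1) = -3/2
g′′(1) = 15/4
g′′′(1) = -105/8
Dividing each by k! gives the coefficients c_0, ..., c_3.

-35*(u - 1)^3/16 + 15*(u - 1)^2/8 - 3*(u - 1)/2 + 1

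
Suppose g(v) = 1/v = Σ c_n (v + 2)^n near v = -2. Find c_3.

-1/16

g(-2) = -1/2
g′(-2) = -1/4
g′′(-2) = -1/4
g′′′(-2) = -3/8
So c_3 = g′′′(-2)/3! = -1/16.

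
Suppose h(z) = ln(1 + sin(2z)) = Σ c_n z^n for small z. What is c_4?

-4/3

Let u equal the inner series; expand the outer function in u and truncate.
[z^0] = 0;  [z^1] = 2;  [z^2] = -2;  [z^3] = 4/3;  [z^4] = -4/3.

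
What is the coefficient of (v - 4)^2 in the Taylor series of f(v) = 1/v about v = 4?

1/64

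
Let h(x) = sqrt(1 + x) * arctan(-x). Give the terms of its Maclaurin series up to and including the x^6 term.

Expand each factor separately, then convolve coefficients.
h(0) = 0
h′(0) = -1
h′′(0) = -1
h′′′(0) = 11/4
h^(4)(0) = 5/2
h^(5)(0) = -389/16
h^(6)(0) = -1227/16

-409*x^6/3840 - 389*x^5/1920 + 5*x^4/48 + 11*x^3/24 - x^2/2 - x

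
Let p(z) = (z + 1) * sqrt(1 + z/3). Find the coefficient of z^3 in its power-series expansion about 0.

Distribute the polynomial across the series and collect like powers.
p(0) = 1
p′(0) = 7/6
p′′(0) = 11/36
p′′′(0) = -5/72
Dividing each by k! gives the coefficients c_0, ..., c_3.

-5/432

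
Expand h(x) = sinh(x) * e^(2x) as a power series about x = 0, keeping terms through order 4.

5*x^4/3 + 13*x^3/6 + 2*x^2 + x

Take the Cauchy product of the two expansions.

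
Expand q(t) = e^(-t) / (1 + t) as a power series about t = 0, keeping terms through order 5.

Multiply the two series term by term and collect like powers.
q(0) = 1
q′(0) = -2
q′′(0) = 5
q′′′(0) = -16
q^(4)(0) = 65
q^(5)(0) = -326

-163*t^5/60 + 65*t^4/24 - 8*t^3/3 + 5*t^2/2 - 2*t + 1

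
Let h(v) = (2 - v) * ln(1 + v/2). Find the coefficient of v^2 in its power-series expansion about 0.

Shift and add copies of the series according to the polynomial's terms.
h(0) = 0
h′(0) = 1
h′′(0) = -3/2
The Taylor polynomial is Σ h^(k)(0)/k! · v^k.

-3/4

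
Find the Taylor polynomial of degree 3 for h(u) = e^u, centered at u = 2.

(u - 2)^3*e^(2)/6 + (u - 2)^2*e^(2)/2 + (u - 2)*e^(2) + e^(2)

Differentiate repeatedly and evaluate at the center.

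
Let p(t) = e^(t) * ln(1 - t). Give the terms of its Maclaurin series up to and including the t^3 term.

Multiply the two series term by term and collect like powers.

-4*t^3/3 - 3*t^2/2 - t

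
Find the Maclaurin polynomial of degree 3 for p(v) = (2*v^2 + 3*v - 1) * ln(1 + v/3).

Multiply each power in the prefactor through the base expansion.
p(0) = 0
p′(0) = -1/3
p′′(0) = 19/9
p′′′(0) = 79/27

79*v^3/162 + 19*v^2/18 - v/3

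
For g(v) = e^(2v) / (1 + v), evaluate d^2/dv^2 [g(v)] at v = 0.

2

Multiply the two series term by term and collect like powers.
The coefficient of v^2 in the expansion is 1, so g′′(0) = 2! * (1) = 2.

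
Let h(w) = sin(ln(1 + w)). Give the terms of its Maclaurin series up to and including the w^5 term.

Substitute the inner expansion into the outer series and collect powers.

-w^5/12 + w^3/6 - w^2/2 + w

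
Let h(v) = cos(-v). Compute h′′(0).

Differentiate repeatedly and evaluate at the center.
From the series, [v^2] h = -1/2; multiply by 2! = 2 to get -1.

-1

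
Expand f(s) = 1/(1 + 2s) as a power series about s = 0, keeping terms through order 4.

16*s^4 - 8*s^3 + 4*s^2 - 2*s + 1

Differentiate repeatedly and evaluate at the center.
[s^0] = 1;  [s^1] = -2;  [s^2] = 4;  [s^3] = -8;  [s^4] = 16.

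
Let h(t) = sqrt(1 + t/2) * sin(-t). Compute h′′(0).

Multiply the two series term by term and collect like powers.
The coefficient of t^2 in the expansion is -1/4, so h′′(0) = 2! * (-1/4) = -1/2.

-1/2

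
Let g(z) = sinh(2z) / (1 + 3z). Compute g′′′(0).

116

Write out both Maclaurin series and multiply, keeping only the needed powers.
The coefficient of z^3 in the expansion is 58/3, so g′′′(0) = 3! * (58/3) = 116.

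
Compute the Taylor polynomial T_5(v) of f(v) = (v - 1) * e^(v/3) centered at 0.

Distribute the polynomial across the series and collect like powers.
f(0) = -1
f′(0) = 2/3
f′′(0) = 5/9
f′′′(0) = 8/27
f^(4)(0) = 11/81
f^(5)(0) = 14/243

7*v^5/14580 + 11*v^4/1944 + 4*v^3/81 + 5*v^2/18 + 2*v/3 - 1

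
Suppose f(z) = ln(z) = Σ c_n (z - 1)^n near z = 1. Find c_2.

-1/2

[(z - 1)^0] = 0;  [(z - 1)^1] = 1;  [(z - 1)^2] = -1/2.
So c_2 = f′′(1)/2! = -1/2.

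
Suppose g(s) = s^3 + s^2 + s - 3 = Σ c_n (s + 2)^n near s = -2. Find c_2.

-5

g(-2) = -9
g′(-2) = 9
g′′(-2) = -10
The Taylor polynomial is Σ g^(k)(-2)/k! · (s + 2)^k.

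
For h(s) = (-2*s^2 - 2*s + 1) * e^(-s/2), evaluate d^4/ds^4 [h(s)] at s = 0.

-79/16

Multiply each power in the prefactor through the base expansion.
The coefficient of s^4 in the expansion is -79/384, so h^(4)(0) = 4! * (-79/384) = -79/16.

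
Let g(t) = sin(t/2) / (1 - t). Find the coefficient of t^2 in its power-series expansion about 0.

Write out both Maclaurin series and multiply, keeping only the needed powers.
g(0) = 0
g′(0) = 1/2
g′′(0) = 1
The Taylor polynomial is Σ g^(k)(0)/k! · t^k.

1/2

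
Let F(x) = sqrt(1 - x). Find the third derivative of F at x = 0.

The coefficient of x^3 in the expansion is -1/16, so F′′′(0) = 3! * (-1/16) = -3/8.

-3/8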